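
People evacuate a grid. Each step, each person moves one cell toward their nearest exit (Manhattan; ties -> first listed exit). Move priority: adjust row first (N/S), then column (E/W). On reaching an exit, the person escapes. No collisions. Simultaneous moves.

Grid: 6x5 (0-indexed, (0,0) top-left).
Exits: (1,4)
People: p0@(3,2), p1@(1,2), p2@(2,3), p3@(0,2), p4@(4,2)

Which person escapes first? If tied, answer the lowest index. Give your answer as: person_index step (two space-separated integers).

Answer: 1 2

Derivation:
Step 1: p0:(3,2)->(2,2) | p1:(1,2)->(1,3) | p2:(2,3)->(1,3) | p3:(0,2)->(1,2) | p4:(4,2)->(3,2)
Step 2: p0:(2,2)->(1,2) | p1:(1,3)->(1,4)->EXIT | p2:(1,3)->(1,4)->EXIT | p3:(1,2)->(1,3) | p4:(3,2)->(2,2)
Step 3: p0:(1,2)->(1,3) | p1:escaped | p2:escaped | p3:(1,3)->(1,4)->EXIT | p4:(2,2)->(1,2)
Step 4: p0:(1,3)->(1,4)->EXIT | p1:escaped | p2:escaped | p3:escaped | p4:(1,2)->(1,3)
Step 5: p0:escaped | p1:escaped | p2:escaped | p3:escaped | p4:(1,3)->(1,4)->EXIT
Exit steps: [4, 2, 2, 3, 5]
First to escape: p1 at step 2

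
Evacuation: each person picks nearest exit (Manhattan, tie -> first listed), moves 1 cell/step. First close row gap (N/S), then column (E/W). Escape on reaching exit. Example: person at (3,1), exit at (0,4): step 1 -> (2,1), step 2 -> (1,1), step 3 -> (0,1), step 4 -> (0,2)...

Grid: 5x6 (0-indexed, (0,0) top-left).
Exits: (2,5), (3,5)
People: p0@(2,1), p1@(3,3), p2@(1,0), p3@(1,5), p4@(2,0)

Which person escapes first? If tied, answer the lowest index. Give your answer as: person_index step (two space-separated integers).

Answer: 3 1

Derivation:
Step 1: p0:(2,1)->(2,2) | p1:(3,3)->(3,4) | p2:(1,0)->(2,0) | p3:(1,5)->(2,5)->EXIT | p4:(2,0)->(2,1)
Step 2: p0:(2,2)->(2,3) | p1:(3,4)->(3,5)->EXIT | p2:(2,0)->(2,1) | p3:escaped | p4:(2,1)->(2,2)
Step 3: p0:(2,3)->(2,4) | p1:escaped | p2:(2,1)->(2,2) | p3:escaped | p4:(2,2)->(2,3)
Step 4: p0:(2,4)->(2,5)->EXIT | p1:escaped | p2:(2,2)->(2,3) | p3:escaped | p4:(2,3)->(2,4)
Step 5: p0:escaped | p1:escaped | p2:(2,3)->(2,4) | p3:escaped | p4:(2,4)->(2,5)->EXIT
Step 6: p0:escaped | p1:escaped | p2:(2,4)->(2,5)->EXIT | p3:escaped | p4:escaped
Exit steps: [4, 2, 6, 1, 5]
First to escape: p3 at step 1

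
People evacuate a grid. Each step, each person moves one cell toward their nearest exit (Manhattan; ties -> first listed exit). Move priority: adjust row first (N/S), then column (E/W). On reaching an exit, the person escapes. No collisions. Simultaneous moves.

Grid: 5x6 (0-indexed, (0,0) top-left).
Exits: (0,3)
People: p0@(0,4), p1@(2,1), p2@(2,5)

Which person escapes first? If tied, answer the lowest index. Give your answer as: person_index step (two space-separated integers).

Answer: 0 1

Derivation:
Step 1: p0:(0,4)->(0,3)->EXIT | p1:(2,1)->(1,1) | p2:(2,5)->(1,5)
Step 2: p0:escaped | p1:(1,1)->(0,1) | p2:(1,5)->(0,5)
Step 3: p0:escaped | p1:(0,1)->(0,2) | p2:(0,5)->(0,4)
Step 4: p0:escaped | p1:(0,2)->(0,3)->EXIT | p2:(0,4)->(0,3)->EXIT
Exit steps: [1, 4, 4]
First to escape: p0 at step 1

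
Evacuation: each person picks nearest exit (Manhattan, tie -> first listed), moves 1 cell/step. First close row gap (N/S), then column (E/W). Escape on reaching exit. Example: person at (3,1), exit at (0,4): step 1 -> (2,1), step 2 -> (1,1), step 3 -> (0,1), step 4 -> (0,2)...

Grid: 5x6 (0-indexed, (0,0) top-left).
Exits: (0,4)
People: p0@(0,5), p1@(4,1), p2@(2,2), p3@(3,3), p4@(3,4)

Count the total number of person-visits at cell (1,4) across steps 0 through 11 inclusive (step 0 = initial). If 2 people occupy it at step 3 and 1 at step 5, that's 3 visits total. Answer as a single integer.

Step 0: p0@(0,5) p1@(4,1) p2@(2,2) p3@(3,3) p4@(3,4) -> at (1,4): 0 [-], cum=0
Step 1: p0@ESC p1@(3,1) p2@(1,2) p3@(2,3) p4@(2,4) -> at (1,4): 0 [-], cum=0
Step 2: p0@ESC p1@(2,1) p2@(0,2) p3@(1,3) p4@(1,4) -> at (1,4): 1 [p4], cum=1
Step 3: p0@ESC p1@(1,1) p2@(0,3) p3@(0,3) p4@ESC -> at (1,4): 0 [-], cum=1
Step 4: p0@ESC p1@(0,1) p2@ESC p3@ESC p4@ESC -> at (1,4): 0 [-], cum=1
Step 5: p0@ESC p1@(0,2) p2@ESC p3@ESC p4@ESC -> at (1,4): 0 [-], cum=1
Step 6: p0@ESC p1@(0,3) p2@ESC p3@ESC p4@ESC -> at (1,4): 0 [-], cum=1
Step 7: p0@ESC p1@ESC p2@ESC p3@ESC p4@ESC -> at (1,4): 0 [-], cum=1
Total visits = 1

Answer: 1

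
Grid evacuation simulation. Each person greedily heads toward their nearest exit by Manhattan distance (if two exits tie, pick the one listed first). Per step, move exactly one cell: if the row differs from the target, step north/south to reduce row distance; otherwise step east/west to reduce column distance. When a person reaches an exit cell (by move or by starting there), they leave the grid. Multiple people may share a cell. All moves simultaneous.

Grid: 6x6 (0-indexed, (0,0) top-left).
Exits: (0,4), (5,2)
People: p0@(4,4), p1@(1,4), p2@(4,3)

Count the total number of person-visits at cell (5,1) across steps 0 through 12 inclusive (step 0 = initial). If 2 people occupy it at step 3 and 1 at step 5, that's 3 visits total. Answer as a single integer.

Step 0: p0@(4,4) p1@(1,4) p2@(4,3) -> at (5,1): 0 [-], cum=0
Step 1: p0@(5,4) p1@ESC p2@(5,3) -> at (5,1): 0 [-], cum=0
Step 2: p0@(5,3) p1@ESC p2@ESC -> at (5,1): 0 [-], cum=0
Step 3: p0@ESC p1@ESC p2@ESC -> at (5,1): 0 [-], cum=0
Total visits = 0

Answer: 0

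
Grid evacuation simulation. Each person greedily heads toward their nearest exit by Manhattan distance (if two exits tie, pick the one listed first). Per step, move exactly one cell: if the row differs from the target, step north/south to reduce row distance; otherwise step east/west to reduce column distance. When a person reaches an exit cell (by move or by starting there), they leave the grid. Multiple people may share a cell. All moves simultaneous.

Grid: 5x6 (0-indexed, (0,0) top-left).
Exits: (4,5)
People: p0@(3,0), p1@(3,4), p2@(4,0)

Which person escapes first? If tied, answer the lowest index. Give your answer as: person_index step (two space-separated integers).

Step 1: p0:(3,0)->(4,0) | p1:(3,4)->(4,4) | p2:(4,0)->(4,1)
Step 2: p0:(4,0)->(4,1) | p1:(4,4)->(4,5)->EXIT | p2:(4,1)->(4,2)
Step 3: p0:(4,1)->(4,2) | p1:escaped | p2:(4,2)->(4,3)
Step 4: p0:(4,2)->(4,3) | p1:escaped | p2:(4,3)->(4,4)
Step 5: p0:(4,3)->(4,4) | p1:escaped | p2:(4,4)->(4,5)->EXIT
Step 6: p0:(4,4)->(4,5)->EXIT | p1:escaped | p2:escaped
Exit steps: [6, 2, 5]
First to escape: p1 at step 2

Answer: 1 2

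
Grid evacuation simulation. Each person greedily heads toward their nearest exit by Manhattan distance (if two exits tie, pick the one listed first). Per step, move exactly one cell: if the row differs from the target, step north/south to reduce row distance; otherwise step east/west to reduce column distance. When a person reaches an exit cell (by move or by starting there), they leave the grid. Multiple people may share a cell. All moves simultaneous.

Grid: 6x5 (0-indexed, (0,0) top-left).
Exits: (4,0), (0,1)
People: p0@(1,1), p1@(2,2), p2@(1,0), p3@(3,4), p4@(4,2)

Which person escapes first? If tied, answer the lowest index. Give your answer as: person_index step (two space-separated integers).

Answer: 0 1

Derivation:
Step 1: p0:(1,1)->(0,1)->EXIT | p1:(2,2)->(1,2) | p2:(1,0)->(0,0) | p3:(3,4)->(4,4) | p4:(4,2)->(4,1)
Step 2: p0:escaped | p1:(1,2)->(0,2) | p2:(0,0)->(0,1)->EXIT | p3:(4,4)->(4,3) | p4:(4,1)->(4,0)->EXIT
Step 3: p0:escaped | p1:(0,2)->(0,1)->EXIT | p2:escaped | p3:(4,3)->(4,2) | p4:escaped
Step 4: p0:escaped | p1:escaped | p2:escaped | p3:(4,2)->(4,1) | p4:escaped
Step 5: p0:escaped | p1:escaped | p2:escaped | p3:(4,1)->(4,0)->EXIT | p4:escaped
Exit steps: [1, 3, 2, 5, 2]
First to escape: p0 at step 1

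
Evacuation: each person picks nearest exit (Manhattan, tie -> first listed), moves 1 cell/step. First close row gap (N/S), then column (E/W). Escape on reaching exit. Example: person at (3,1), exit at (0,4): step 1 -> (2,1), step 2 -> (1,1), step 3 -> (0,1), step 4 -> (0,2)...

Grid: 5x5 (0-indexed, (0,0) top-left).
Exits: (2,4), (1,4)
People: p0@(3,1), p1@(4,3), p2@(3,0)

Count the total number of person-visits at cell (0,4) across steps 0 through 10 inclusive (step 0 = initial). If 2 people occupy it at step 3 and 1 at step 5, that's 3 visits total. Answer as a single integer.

Step 0: p0@(3,1) p1@(4,3) p2@(3,0) -> at (0,4): 0 [-], cum=0
Step 1: p0@(2,1) p1@(3,3) p2@(2,0) -> at (0,4): 0 [-], cum=0
Step 2: p0@(2,2) p1@(2,3) p2@(2,1) -> at (0,4): 0 [-], cum=0
Step 3: p0@(2,3) p1@ESC p2@(2,2) -> at (0,4): 0 [-], cum=0
Step 4: p0@ESC p1@ESC p2@(2,3) -> at (0,4): 0 [-], cum=0
Step 5: p0@ESC p1@ESC p2@ESC -> at (0,4): 0 [-], cum=0
Total visits = 0

Answer: 0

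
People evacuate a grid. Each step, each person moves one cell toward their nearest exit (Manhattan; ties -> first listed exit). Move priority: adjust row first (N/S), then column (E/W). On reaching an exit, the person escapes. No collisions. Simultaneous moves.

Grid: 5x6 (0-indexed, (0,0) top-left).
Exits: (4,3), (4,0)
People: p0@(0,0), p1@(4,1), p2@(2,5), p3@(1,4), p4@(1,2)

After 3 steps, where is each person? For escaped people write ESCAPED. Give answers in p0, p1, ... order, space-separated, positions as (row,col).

Step 1: p0:(0,0)->(1,0) | p1:(4,1)->(4,0)->EXIT | p2:(2,5)->(3,5) | p3:(1,4)->(2,4) | p4:(1,2)->(2,2)
Step 2: p0:(1,0)->(2,0) | p1:escaped | p2:(3,5)->(4,5) | p3:(2,4)->(3,4) | p4:(2,2)->(3,2)
Step 3: p0:(2,0)->(3,0) | p1:escaped | p2:(4,5)->(4,4) | p3:(3,4)->(4,4) | p4:(3,2)->(4,2)

(3,0) ESCAPED (4,4) (4,4) (4,2)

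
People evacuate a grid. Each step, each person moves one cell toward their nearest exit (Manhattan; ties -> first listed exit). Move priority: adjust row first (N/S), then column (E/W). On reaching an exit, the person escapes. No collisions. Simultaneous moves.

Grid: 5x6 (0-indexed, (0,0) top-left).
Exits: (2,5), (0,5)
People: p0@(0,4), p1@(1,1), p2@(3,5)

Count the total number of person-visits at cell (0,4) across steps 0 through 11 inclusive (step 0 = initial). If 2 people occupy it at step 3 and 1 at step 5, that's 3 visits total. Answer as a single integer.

Step 0: p0@(0,4) p1@(1,1) p2@(3,5) -> at (0,4): 1 [p0], cum=1
Step 1: p0@ESC p1@(2,1) p2@ESC -> at (0,4): 0 [-], cum=1
Step 2: p0@ESC p1@(2,2) p2@ESC -> at (0,4): 0 [-], cum=1
Step 3: p0@ESC p1@(2,3) p2@ESC -> at (0,4): 0 [-], cum=1
Step 4: p0@ESC p1@(2,4) p2@ESC -> at (0,4): 0 [-], cum=1
Step 5: p0@ESC p1@ESC p2@ESC -> at (0,4): 0 [-], cum=1
Total visits = 1

Answer: 1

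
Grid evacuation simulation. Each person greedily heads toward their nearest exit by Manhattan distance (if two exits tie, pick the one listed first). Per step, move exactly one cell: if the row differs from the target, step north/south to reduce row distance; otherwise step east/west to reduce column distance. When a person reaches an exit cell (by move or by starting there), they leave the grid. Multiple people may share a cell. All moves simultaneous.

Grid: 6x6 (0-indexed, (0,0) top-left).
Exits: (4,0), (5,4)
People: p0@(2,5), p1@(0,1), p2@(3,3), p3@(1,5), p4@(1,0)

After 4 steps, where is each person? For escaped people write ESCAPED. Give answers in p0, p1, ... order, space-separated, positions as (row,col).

Step 1: p0:(2,5)->(3,5) | p1:(0,1)->(1,1) | p2:(3,3)->(4,3) | p3:(1,5)->(2,5) | p4:(1,0)->(2,0)
Step 2: p0:(3,5)->(4,5) | p1:(1,1)->(2,1) | p2:(4,3)->(5,3) | p3:(2,5)->(3,5) | p4:(2,0)->(3,0)
Step 3: p0:(4,5)->(5,5) | p1:(2,1)->(3,1) | p2:(5,3)->(5,4)->EXIT | p3:(3,5)->(4,5) | p4:(3,0)->(4,0)->EXIT
Step 4: p0:(5,5)->(5,4)->EXIT | p1:(3,1)->(4,1) | p2:escaped | p3:(4,5)->(5,5) | p4:escaped

ESCAPED (4,1) ESCAPED (5,5) ESCAPED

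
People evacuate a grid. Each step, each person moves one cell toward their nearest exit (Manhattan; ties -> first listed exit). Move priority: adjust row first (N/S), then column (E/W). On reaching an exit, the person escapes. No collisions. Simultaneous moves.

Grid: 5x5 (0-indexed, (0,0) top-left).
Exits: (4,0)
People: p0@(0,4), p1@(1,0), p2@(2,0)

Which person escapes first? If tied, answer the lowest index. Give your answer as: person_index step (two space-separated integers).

Answer: 2 2

Derivation:
Step 1: p0:(0,4)->(1,4) | p1:(1,0)->(2,0) | p2:(2,0)->(3,0)
Step 2: p0:(1,4)->(2,4) | p1:(2,0)->(3,0) | p2:(3,0)->(4,0)->EXIT
Step 3: p0:(2,4)->(3,4) | p1:(3,0)->(4,0)->EXIT | p2:escaped
Step 4: p0:(3,4)->(4,4) | p1:escaped | p2:escaped
Step 5: p0:(4,4)->(4,3) | p1:escaped | p2:escaped
Step 6: p0:(4,3)->(4,2) | p1:escaped | p2:escaped
Step 7: p0:(4,2)->(4,1) | p1:escaped | p2:escaped
Step 8: p0:(4,1)->(4,0)->EXIT | p1:escaped | p2:escaped
Exit steps: [8, 3, 2]
First to escape: p2 at step 2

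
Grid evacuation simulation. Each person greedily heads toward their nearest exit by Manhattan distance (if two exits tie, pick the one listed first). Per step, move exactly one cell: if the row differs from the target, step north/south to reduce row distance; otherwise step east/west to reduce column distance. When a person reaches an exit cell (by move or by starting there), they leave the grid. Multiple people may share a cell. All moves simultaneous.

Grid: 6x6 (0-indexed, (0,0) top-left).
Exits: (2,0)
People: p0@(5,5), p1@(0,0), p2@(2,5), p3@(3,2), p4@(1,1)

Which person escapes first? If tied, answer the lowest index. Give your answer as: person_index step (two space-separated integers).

Step 1: p0:(5,5)->(4,5) | p1:(0,0)->(1,0) | p2:(2,5)->(2,4) | p3:(3,2)->(2,2) | p4:(1,1)->(2,1)
Step 2: p0:(4,5)->(3,5) | p1:(1,0)->(2,0)->EXIT | p2:(2,4)->(2,3) | p3:(2,2)->(2,1) | p4:(2,1)->(2,0)->EXIT
Step 3: p0:(3,5)->(2,5) | p1:escaped | p2:(2,3)->(2,2) | p3:(2,1)->(2,0)->EXIT | p4:escaped
Step 4: p0:(2,5)->(2,4) | p1:escaped | p2:(2,2)->(2,1) | p3:escaped | p4:escaped
Step 5: p0:(2,4)->(2,3) | p1:escaped | p2:(2,1)->(2,0)->EXIT | p3:escaped | p4:escaped
Step 6: p0:(2,3)->(2,2) | p1:escaped | p2:escaped | p3:escaped | p4:escaped
Step 7: p0:(2,2)->(2,1) | p1:escaped | p2:escaped | p3:escaped | p4:escaped
Step 8: p0:(2,1)->(2,0)->EXIT | p1:escaped | p2:escaped | p3:escaped | p4:escaped
Exit steps: [8, 2, 5, 3, 2]
First to escape: p1 at step 2

Answer: 1 2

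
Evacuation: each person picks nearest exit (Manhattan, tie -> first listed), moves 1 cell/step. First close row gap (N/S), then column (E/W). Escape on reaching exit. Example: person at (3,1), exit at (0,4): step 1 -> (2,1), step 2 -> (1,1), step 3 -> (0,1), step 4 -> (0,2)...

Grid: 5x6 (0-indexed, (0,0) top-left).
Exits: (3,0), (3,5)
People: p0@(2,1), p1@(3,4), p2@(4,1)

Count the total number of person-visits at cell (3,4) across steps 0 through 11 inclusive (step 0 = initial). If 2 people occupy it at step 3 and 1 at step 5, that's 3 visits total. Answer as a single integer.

Step 0: p0@(2,1) p1@(3,4) p2@(4,1) -> at (3,4): 1 [p1], cum=1
Step 1: p0@(3,1) p1@ESC p2@(3,1) -> at (3,4): 0 [-], cum=1
Step 2: p0@ESC p1@ESC p2@ESC -> at (3,4): 0 [-], cum=1
Total visits = 1

Answer: 1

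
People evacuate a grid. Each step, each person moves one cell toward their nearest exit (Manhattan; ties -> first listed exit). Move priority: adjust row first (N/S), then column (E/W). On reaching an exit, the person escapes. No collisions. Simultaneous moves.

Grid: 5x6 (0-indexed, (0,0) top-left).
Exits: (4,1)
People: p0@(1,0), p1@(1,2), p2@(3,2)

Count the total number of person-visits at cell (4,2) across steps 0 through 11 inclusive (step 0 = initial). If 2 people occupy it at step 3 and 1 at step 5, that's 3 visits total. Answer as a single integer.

Answer: 2

Derivation:
Step 0: p0@(1,0) p1@(1,2) p2@(3,2) -> at (4,2): 0 [-], cum=0
Step 1: p0@(2,0) p1@(2,2) p2@(4,2) -> at (4,2): 1 [p2], cum=1
Step 2: p0@(3,0) p1@(3,2) p2@ESC -> at (4,2): 0 [-], cum=1
Step 3: p0@(4,0) p1@(4,2) p2@ESC -> at (4,2): 1 [p1], cum=2
Step 4: p0@ESC p1@ESC p2@ESC -> at (4,2): 0 [-], cum=2
Total visits = 2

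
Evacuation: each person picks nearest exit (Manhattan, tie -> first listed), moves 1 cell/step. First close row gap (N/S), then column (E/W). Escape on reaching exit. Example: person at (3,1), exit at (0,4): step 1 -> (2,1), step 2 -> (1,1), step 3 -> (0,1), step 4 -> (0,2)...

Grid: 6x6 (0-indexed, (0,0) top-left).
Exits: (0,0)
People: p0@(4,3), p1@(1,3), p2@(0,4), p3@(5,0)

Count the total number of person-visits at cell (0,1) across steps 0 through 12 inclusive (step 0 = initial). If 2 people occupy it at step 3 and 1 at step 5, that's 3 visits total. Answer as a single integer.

Step 0: p0@(4,3) p1@(1,3) p2@(0,4) p3@(5,0) -> at (0,1): 0 [-], cum=0
Step 1: p0@(3,3) p1@(0,3) p2@(0,3) p3@(4,0) -> at (0,1): 0 [-], cum=0
Step 2: p0@(2,3) p1@(0,2) p2@(0,2) p3@(3,0) -> at (0,1): 0 [-], cum=0
Step 3: p0@(1,3) p1@(0,1) p2@(0,1) p3@(2,0) -> at (0,1): 2 [p1,p2], cum=2
Step 4: p0@(0,3) p1@ESC p2@ESC p3@(1,0) -> at (0,1): 0 [-], cum=2
Step 5: p0@(0,2) p1@ESC p2@ESC p3@ESC -> at (0,1): 0 [-], cum=2
Step 6: p0@(0,1) p1@ESC p2@ESC p3@ESC -> at (0,1): 1 [p0], cum=3
Step 7: p0@ESC p1@ESC p2@ESC p3@ESC -> at (0,1): 0 [-], cum=3
Total visits = 3

Answer: 3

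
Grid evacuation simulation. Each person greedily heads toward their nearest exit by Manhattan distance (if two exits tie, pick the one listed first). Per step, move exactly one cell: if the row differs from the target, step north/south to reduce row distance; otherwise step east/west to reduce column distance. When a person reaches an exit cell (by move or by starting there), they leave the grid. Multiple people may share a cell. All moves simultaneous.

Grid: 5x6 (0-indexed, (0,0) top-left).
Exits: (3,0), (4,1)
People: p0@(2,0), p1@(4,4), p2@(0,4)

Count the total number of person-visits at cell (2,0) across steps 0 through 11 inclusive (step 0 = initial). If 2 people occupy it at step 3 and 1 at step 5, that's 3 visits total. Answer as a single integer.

Step 0: p0@(2,0) p1@(4,4) p2@(0,4) -> at (2,0): 1 [p0], cum=1
Step 1: p0@ESC p1@(4,3) p2@(1,4) -> at (2,0): 0 [-], cum=1
Step 2: p0@ESC p1@(4,2) p2@(2,4) -> at (2,0): 0 [-], cum=1
Step 3: p0@ESC p1@ESC p2@(3,4) -> at (2,0): 0 [-], cum=1
Step 4: p0@ESC p1@ESC p2@(3,3) -> at (2,0): 0 [-], cum=1
Step 5: p0@ESC p1@ESC p2@(3,2) -> at (2,0): 0 [-], cum=1
Step 6: p0@ESC p1@ESC p2@(3,1) -> at (2,0): 0 [-], cum=1
Step 7: p0@ESC p1@ESC p2@ESC -> at (2,0): 0 [-], cum=1
Total visits = 1

Answer: 1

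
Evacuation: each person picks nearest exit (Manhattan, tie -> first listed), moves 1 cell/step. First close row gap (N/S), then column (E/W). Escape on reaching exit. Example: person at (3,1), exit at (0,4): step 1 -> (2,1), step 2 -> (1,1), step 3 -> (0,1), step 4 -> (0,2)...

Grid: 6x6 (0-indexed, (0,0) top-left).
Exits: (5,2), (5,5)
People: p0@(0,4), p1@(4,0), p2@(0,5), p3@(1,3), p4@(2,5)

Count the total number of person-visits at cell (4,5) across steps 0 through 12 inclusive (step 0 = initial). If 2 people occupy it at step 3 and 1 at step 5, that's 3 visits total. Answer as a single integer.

Step 0: p0@(0,4) p1@(4,0) p2@(0,5) p3@(1,3) p4@(2,5) -> at (4,5): 0 [-], cum=0
Step 1: p0@(1,4) p1@(5,0) p2@(1,5) p3@(2,3) p4@(3,5) -> at (4,5): 0 [-], cum=0
Step 2: p0@(2,4) p1@(5,1) p2@(2,5) p3@(3,3) p4@(4,5) -> at (4,5): 1 [p4], cum=1
Step 3: p0@(3,4) p1@ESC p2@(3,5) p3@(4,3) p4@ESC -> at (4,5): 0 [-], cum=1
Step 4: p0@(4,4) p1@ESC p2@(4,5) p3@(5,3) p4@ESC -> at (4,5): 1 [p2], cum=2
Step 5: p0@(5,4) p1@ESC p2@ESC p3@ESC p4@ESC -> at (4,5): 0 [-], cum=2
Step 6: p0@ESC p1@ESC p2@ESC p3@ESC p4@ESC -> at (4,5): 0 [-], cum=2
Total visits = 2

Answer: 2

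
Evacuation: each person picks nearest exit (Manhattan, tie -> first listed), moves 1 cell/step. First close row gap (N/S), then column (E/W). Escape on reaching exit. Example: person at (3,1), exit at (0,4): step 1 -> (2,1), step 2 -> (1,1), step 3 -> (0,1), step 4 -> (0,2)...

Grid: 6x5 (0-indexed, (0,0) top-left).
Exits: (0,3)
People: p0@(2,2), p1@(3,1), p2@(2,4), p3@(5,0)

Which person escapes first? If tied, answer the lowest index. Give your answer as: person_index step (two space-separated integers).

Step 1: p0:(2,2)->(1,2) | p1:(3,1)->(2,1) | p2:(2,4)->(1,4) | p3:(5,0)->(4,0)
Step 2: p0:(1,2)->(0,2) | p1:(2,1)->(1,1) | p2:(1,4)->(0,4) | p3:(4,0)->(3,0)
Step 3: p0:(0,2)->(0,3)->EXIT | p1:(1,1)->(0,1) | p2:(0,4)->(0,3)->EXIT | p3:(3,0)->(2,0)
Step 4: p0:escaped | p1:(0,1)->(0,2) | p2:escaped | p3:(2,0)->(1,0)
Step 5: p0:escaped | p1:(0,2)->(0,3)->EXIT | p2:escaped | p3:(1,0)->(0,0)
Step 6: p0:escaped | p1:escaped | p2:escaped | p3:(0,0)->(0,1)
Step 7: p0:escaped | p1:escaped | p2:escaped | p3:(0,1)->(0,2)
Step 8: p0:escaped | p1:escaped | p2:escaped | p3:(0,2)->(0,3)->EXIT
Exit steps: [3, 5, 3, 8]
First to escape: p0 at step 3

Answer: 0 3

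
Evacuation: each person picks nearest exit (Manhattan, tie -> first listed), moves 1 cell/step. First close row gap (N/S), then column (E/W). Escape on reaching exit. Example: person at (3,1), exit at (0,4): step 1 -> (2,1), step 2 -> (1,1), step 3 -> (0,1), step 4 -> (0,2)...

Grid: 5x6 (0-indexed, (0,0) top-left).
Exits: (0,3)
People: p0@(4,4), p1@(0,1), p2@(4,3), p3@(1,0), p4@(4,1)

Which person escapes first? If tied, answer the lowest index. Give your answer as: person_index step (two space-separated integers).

Answer: 1 2

Derivation:
Step 1: p0:(4,4)->(3,4) | p1:(0,1)->(0,2) | p2:(4,3)->(3,3) | p3:(1,0)->(0,0) | p4:(4,1)->(3,1)
Step 2: p0:(3,4)->(2,4) | p1:(0,2)->(0,3)->EXIT | p2:(3,3)->(2,3) | p3:(0,0)->(0,1) | p4:(3,1)->(2,1)
Step 3: p0:(2,4)->(1,4) | p1:escaped | p2:(2,3)->(1,3) | p3:(0,1)->(0,2) | p4:(2,1)->(1,1)
Step 4: p0:(1,4)->(0,4) | p1:escaped | p2:(1,3)->(0,3)->EXIT | p3:(0,2)->(0,3)->EXIT | p4:(1,1)->(0,1)
Step 5: p0:(0,4)->(0,3)->EXIT | p1:escaped | p2:escaped | p3:escaped | p4:(0,1)->(0,2)
Step 6: p0:escaped | p1:escaped | p2:escaped | p3:escaped | p4:(0,2)->(0,3)->EXIT
Exit steps: [5, 2, 4, 4, 6]
First to escape: p1 at step 2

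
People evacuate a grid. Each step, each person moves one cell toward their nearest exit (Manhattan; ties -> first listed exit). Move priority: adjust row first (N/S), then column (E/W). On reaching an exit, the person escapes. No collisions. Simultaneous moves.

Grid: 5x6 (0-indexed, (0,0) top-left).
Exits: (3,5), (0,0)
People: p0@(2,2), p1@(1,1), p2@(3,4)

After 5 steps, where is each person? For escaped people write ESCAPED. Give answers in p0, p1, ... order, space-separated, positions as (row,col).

Step 1: p0:(2,2)->(3,2) | p1:(1,1)->(0,1) | p2:(3,4)->(3,5)->EXIT
Step 2: p0:(3,2)->(3,3) | p1:(0,1)->(0,0)->EXIT | p2:escaped
Step 3: p0:(3,3)->(3,4) | p1:escaped | p2:escaped
Step 4: p0:(3,4)->(3,5)->EXIT | p1:escaped | p2:escaped

ESCAPED ESCAPED ESCAPED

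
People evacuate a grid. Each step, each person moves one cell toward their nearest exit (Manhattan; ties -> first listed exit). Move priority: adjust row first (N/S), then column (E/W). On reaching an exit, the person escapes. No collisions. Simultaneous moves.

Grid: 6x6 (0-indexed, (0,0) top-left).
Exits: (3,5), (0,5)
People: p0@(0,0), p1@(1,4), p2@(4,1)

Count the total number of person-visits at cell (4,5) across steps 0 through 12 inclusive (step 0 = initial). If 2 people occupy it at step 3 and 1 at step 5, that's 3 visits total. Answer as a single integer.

Answer: 0

Derivation:
Step 0: p0@(0,0) p1@(1,4) p2@(4,1) -> at (4,5): 0 [-], cum=0
Step 1: p0@(0,1) p1@(0,4) p2@(3,1) -> at (4,5): 0 [-], cum=0
Step 2: p0@(0,2) p1@ESC p2@(3,2) -> at (4,5): 0 [-], cum=0
Step 3: p0@(0,3) p1@ESC p2@(3,3) -> at (4,5): 0 [-], cum=0
Step 4: p0@(0,4) p1@ESC p2@(3,4) -> at (4,5): 0 [-], cum=0
Step 5: p0@ESC p1@ESC p2@ESC -> at (4,5): 0 [-], cum=0
Total visits = 0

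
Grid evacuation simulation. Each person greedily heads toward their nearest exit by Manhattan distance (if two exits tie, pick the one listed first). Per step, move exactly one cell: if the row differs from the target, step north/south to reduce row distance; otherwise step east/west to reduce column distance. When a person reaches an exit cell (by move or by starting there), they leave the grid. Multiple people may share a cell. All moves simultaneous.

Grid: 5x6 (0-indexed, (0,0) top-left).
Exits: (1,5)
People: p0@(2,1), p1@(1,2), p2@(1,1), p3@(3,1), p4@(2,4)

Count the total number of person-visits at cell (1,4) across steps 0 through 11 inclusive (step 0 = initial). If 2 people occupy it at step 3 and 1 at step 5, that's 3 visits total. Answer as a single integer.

Answer: 5

Derivation:
Step 0: p0@(2,1) p1@(1,2) p2@(1,1) p3@(3,1) p4@(2,4) -> at (1,4): 0 [-], cum=0
Step 1: p0@(1,1) p1@(1,3) p2@(1,2) p3@(2,1) p4@(1,4) -> at (1,4): 1 [p4], cum=1
Step 2: p0@(1,2) p1@(1,4) p2@(1,3) p3@(1,1) p4@ESC -> at (1,4): 1 [p1], cum=2
Step 3: p0@(1,3) p1@ESC p2@(1,4) p3@(1,2) p4@ESC -> at (1,4): 1 [p2], cum=3
Step 4: p0@(1,4) p1@ESC p2@ESC p3@(1,3) p4@ESC -> at (1,4): 1 [p0], cum=4
Step 5: p0@ESC p1@ESC p2@ESC p3@(1,4) p4@ESC -> at (1,4): 1 [p3], cum=5
Step 6: p0@ESC p1@ESC p2@ESC p3@ESC p4@ESC -> at (1,4): 0 [-], cum=5
Total visits = 5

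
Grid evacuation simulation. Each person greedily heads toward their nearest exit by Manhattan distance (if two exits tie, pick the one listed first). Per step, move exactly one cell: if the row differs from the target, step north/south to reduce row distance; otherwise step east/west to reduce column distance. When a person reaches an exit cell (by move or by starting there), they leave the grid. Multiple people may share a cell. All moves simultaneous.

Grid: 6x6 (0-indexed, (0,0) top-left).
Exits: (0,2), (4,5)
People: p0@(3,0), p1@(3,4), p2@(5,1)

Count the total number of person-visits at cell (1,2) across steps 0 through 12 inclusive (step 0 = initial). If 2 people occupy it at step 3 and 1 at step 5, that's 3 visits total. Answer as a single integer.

Step 0: p0@(3,0) p1@(3,4) p2@(5,1) -> at (1,2): 0 [-], cum=0
Step 1: p0@(2,0) p1@(4,4) p2@(4,1) -> at (1,2): 0 [-], cum=0
Step 2: p0@(1,0) p1@ESC p2@(4,2) -> at (1,2): 0 [-], cum=0
Step 3: p0@(0,0) p1@ESC p2@(4,3) -> at (1,2): 0 [-], cum=0
Step 4: p0@(0,1) p1@ESC p2@(4,4) -> at (1,2): 0 [-], cum=0
Step 5: p0@ESC p1@ESC p2@ESC -> at (1,2): 0 [-], cum=0
Total visits = 0

Answer: 0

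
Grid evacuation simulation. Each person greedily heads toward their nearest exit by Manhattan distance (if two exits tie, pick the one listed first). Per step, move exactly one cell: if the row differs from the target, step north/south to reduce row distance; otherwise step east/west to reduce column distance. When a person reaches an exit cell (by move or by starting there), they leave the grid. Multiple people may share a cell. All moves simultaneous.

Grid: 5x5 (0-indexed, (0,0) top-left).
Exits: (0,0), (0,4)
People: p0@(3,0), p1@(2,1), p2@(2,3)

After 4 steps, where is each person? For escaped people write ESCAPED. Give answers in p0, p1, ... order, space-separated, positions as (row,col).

Step 1: p0:(3,0)->(2,0) | p1:(2,1)->(1,1) | p2:(2,3)->(1,3)
Step 2: p0:(2,0)->(1,0) | p1:(1,1)->(0,1) | p2:(1,3)->(0,3)
Step 3: p0:(1,0)->(0,0)->EXIT | p1:(0,1)->(0,0)->EXIT | p2:(0,3)->(0,4)->EXIT

ESCAPED ESCAPED ESCAPED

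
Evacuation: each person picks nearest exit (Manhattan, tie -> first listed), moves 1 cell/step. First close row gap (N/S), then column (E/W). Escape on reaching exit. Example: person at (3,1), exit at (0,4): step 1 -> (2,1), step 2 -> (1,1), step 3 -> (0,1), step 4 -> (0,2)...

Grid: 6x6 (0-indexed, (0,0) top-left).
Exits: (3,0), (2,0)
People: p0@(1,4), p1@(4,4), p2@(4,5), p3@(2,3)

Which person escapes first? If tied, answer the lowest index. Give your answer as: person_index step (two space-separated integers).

Step 1: p0:(1,4)->(2,4) | p1:(4,4)->(3,4) | p2:(4,5)->(3,5) | p3:(2,3)->(2,2)
Step 2: p0:(2,4)->(2,3) | p1:(3,4)->(3,3) | p2:(3,5)->(3,4) | p3:(2,2)->(2,1)
Step 3: p0:(2,3)->(2,2) | p1:(3,3)->(3,2) | p2:(3,4)->(3,3) | p3:(2,1)->(2,0)->EXIT
Step 4: p0:(2,2)->(2,1) | p1:(3,2)->(3,1) | p2:(3,3)->(3,2) | p3:escaped
Step 5: p0:(2,1)->(2,0)->EXIT | p1:(3,1)->(3,0)->EXIT | p2:(3,2)->(3,1) | p3:escaped
Step 6: p0:escaped | p1:escaped | p2:(3,1)->(3,0)->EXIT | p3:escaped
Exit steps: [5, 5, 6, 3]
First to escape: p3 at step 3

Answer: 3 3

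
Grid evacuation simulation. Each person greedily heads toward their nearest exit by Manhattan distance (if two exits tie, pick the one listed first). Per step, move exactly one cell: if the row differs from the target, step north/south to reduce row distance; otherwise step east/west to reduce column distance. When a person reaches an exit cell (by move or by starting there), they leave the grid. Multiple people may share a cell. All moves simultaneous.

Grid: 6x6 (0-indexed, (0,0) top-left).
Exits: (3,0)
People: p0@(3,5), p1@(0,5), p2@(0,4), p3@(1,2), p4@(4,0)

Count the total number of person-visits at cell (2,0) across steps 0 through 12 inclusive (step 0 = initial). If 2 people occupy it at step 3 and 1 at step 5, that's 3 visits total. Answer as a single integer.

Answer: 0

Derivation:
Step 0: p0@(3,5) p1@(0,5) p2@(0,4) p3@(1,2) p4@(4,0) -> at (2,0): 0 [-], cum=0
Step 1: p0@(3,4) p1@(1,5) p2@(1,4) p3@(2,2) p4@ESC -> at (2,0): 0 [-], cum=0
Step 2: p0@(3,3) p1@(2,5) p2@(2,4) p3@(3,2) p4@ESC -> at (2,0): 0 [-], cum=0
Step 3: p0@(3,2) p1@(3,5) p2@(3,4) p3@(3,1) p4@ESC -> at (2,0): 0 [-], cum=0
Step 4: p0@(3,1) p1@(3,4) p2@(3,3) p3@ESC p4@ESC -> at (2,0): 0 [-], cum=0
Step 5: p0@ESC p1@(3,3) p2@(3,2) p3@ESC p4@ESC -> at (2,0): 0 [-], cum=0
Step 6: p0@ESC p1@(3,2) p2@(3,1) p3@ESC p4@ESC -> at (2,0): 0 [-], cum=0
Step 7: p0@ESC p1@(3,1) p2@ESC p3@ESC p4@ESC -> at (2,0): 0 [-], cum=0
Step 8: p0@ESC p1@ESC p2@ESC p3@ESC p4@ESC -> at (2,0): 0 [-], cum=0
Total visits = 0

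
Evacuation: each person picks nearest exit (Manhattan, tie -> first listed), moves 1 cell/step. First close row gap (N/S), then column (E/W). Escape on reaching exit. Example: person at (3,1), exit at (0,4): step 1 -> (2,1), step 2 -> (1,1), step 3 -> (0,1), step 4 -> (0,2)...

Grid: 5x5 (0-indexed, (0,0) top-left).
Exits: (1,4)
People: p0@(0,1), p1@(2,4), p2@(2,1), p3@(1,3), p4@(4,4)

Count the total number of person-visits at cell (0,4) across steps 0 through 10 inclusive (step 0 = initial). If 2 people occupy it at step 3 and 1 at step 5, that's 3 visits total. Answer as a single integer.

Answer: 0

Derivation:
Step 0: p0@(0,1) p1@(2,4) p2@(2,1) p3@(1,3) p4@(4,4) -> at (0,4): 0 [-], cum=0
Step 1: p0@(1,1) p1@ESC p2@(1,1) p3@ESC p4@(3,4) -> at (0,4): 0 [-], cum=0
Step 2: p0@(1,2) p1@ESC p2@(1,2) p3@ESC p4@(2,4) -> at (0,4): 0 [-], cum=0
Step 3: p0@(1,3) p1@ESC p2@(1,3) p3@ESC p4@ESC -> at (0,4): 0 [-], cum=0
Step 4: p0@ESC p1@ESC p2@ESC p3@ESC p4@ESC -> at (0,4): 0 [-], cum=0
Total visits = 0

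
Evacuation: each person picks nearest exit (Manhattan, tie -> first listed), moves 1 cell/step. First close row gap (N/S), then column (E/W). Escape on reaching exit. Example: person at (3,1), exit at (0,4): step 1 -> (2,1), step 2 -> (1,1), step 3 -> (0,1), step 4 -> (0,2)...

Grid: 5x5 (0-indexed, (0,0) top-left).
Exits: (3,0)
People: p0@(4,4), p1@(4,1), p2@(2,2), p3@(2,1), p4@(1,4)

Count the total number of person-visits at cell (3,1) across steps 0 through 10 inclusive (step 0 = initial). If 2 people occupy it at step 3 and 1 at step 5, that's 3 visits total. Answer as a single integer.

Step 0: p0@(4,4) p1@(4,1) p2@(2,2) p3@(2,1) p4@(1,4) -> at (3,1): 0 [-], cum=0
Step 1: p0@(3,4) p1@(3,1) p2@(3,2) p3@(3,1) p4@(2,4) -> at (3,1): 2 [p1,p3], cum=2
Step 2: p0@(3,3) p1@ESC p2@(3,1) p3@ESC p4@(3,4) -> at (3,1): 1 [p2], cum=3
Step 3: p0@(3,2) p1@ESC p2@ESC p3@ESC p4@(3,3) -> at (3,1): 0 [-], cum=3
Step 4: p0@(3,1) p1@ESC p2@ESC p3@ESC p4@(3,2) -> at (3,1): 1 [p0], cum=4
Step 5: p0@ESC p1@ESC p2@ESC p3@ESC p4@(3,1) -> at (3,1): 1 [p4], cum=5
Step 6: p0@ESC p1@ESC p2@ESC p3@ESC p4@ESC -> at (3,1): 0 [-], cum=5
Total visits = 5

Answer: 5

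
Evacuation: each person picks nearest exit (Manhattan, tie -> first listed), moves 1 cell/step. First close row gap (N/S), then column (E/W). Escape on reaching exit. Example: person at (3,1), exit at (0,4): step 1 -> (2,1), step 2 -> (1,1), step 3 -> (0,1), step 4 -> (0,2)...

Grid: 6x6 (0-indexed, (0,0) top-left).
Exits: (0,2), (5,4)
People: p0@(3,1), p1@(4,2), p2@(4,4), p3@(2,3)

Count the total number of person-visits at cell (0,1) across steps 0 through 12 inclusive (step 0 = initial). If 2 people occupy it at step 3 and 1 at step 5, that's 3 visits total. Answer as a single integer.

Step 0: p0@(3,1) p1@(4,2) p2@(4,4) p3@(2,3) -> at (0,1): 0 [-], cum=0
Step 1: p0@(2,1) p1@(5,2) p2@ESC p3@(1,3) -> at (0,1): 0 [-], cum=0
Step 2: p0@(1,1) p1@(5,3) p2@ESC p3@(0,3) -> at (0,1): 0 [-], cum=0
Step 3: p0@(0,1) p1@ESC p2@ESC p3@ESC -> at (0,1): 1 [p0], cum=1
Step 4: p0@ESC p1@ESC p2@ESC p3@ESC -> at (0,1): 0 [-], cum=1
Total visits = 1

Answer: 1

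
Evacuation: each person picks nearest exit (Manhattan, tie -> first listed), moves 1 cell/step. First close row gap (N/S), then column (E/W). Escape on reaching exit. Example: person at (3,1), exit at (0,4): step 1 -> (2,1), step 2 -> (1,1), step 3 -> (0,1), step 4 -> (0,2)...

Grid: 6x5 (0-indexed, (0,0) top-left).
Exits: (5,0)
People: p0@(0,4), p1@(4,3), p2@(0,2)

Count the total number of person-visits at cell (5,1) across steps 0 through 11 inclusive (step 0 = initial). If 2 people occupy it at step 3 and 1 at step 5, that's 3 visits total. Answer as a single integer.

Step 0: p0@(0,4) p1@(4,3) p2@(0,2) -> at (5,1): 0 [-], cum=0
Step 1: p0@(1,4) p1@(5,3) p2@(1,2) -> at (5,1): 0 [-], cum=0
Step 2: p0@(2,4) p1@(5,2) p2@(2,2) -> at (5,1): 0 [-], cum=0
Step 3: p0@(3,4) p1@(5,1) p2@(3,2) -> at (5,1): 1 [p1], cum=1
Step 4: p0@(4,4) p1@ESC p2@(4,2) -> at (5,1): 0 [-], cum=1
Step 5: p0@(5,4) p1@ESC p2@(5,2) -> at (5,1): 0 [-], cum=1
Step 6: p0@(5,3) p1@ESC p2@(5,1) -> at (5,1): 1 [p2], cum=2
Step 7: p0@(5,2) p1@ESC p2@ESC -> at (5,1): 0 [-], cum=2
Step 8: p0@(5,1) p1@ESC p2@ESC -> at (5,1): 1 [p0], cum=3
Step 9: p0@ESC p1@ESC p2@ESC -> at (5,1): 0 [-], cum=3
Total visits = 3

Answer: 3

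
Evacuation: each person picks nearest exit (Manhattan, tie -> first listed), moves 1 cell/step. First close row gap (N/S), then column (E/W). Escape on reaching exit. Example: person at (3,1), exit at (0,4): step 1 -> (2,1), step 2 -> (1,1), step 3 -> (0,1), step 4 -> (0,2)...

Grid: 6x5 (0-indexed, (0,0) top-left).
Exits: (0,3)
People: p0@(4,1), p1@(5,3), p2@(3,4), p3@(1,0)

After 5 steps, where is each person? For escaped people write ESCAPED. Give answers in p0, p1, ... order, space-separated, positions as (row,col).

Step 1: p0:(4,1)->(3,1) | p1:(5,3)->(4,3) | p2:(3,4)->(2,4) | p3:(1,0)->(0,0)
Step 2: p0:(3,1)->(2,1) | p1:(4,3)->(3,3) | p2:(2,4)->(1,4) | p3:(0,0)->(0,1)
Step 3: p0:(2,1)->(1,1) | p1:(3,3)->(2,3) | p2:(1,4)->(0,4) | p3:(0,1)->(0,2)
Step 4: p0:(1,1)->(0,1) | p1:(2,3)->(1,3) | p2:(0,4)->(0,3)->EXIT | p3:(0,2)->(0,3)->EXIT
Step 5: p0:(0,1)->(0,2) | p1:(1,3)->(0,3)->EXIT | p2:escaped | p3:escaped

(0,2) ESCAPED ESCAPED ESCAPED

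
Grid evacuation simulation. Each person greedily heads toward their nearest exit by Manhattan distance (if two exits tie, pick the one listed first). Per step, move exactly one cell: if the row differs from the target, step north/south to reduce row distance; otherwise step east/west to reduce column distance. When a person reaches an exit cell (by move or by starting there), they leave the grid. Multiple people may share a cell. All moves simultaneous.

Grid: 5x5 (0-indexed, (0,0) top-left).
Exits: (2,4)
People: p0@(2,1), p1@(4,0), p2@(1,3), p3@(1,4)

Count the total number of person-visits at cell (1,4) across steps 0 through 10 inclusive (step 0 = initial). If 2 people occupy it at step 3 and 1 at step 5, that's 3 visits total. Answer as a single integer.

Answer: 1

Derivation:
Step 0: p0@(2,1) p1@(4,0) p2@(1,3) p3@(1,4) -> at (1,4): 1 [p3], cum=1
Step 1: p0@(2,2) p1@(3,0) p2@(2,3) p3@ESC -> at (1,4): 0 [-], cum=1
Step 2: p0@(2,3) p1@(2,0) p2@ESC p3@ESC -> at (1,4): 0 [-], cum=1
Step 3: p0@ESC p1@(2,1) p2@ESC p3@ESC -> at (1,4): 0 [-], cum=1
Step 4: p0@ESC p1@(2,2) p2@ESC p3@ESC -> at (1,4): 0 [-], cum=1
Step 5: p0@ESC p1@(2,3) p2@ESC p3@ESC -> at (1,4): 0 [-], cum=1
Step 6: p0@ESC p1@ESC p2@ESC p3@ESC -> at (1,4): 0 [-], cum=1
Total visits = 1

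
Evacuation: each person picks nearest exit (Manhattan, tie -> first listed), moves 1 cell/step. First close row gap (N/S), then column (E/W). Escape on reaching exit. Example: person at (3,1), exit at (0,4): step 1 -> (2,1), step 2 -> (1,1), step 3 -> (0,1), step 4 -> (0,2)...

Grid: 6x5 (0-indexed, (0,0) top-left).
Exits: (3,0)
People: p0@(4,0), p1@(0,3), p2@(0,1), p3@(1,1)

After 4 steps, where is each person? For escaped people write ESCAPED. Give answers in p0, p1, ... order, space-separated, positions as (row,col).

Step 1: p0:(4,0)->(3,0)->EXIT | p1:(0,3)->(1,3) | p2:(0,1)->(1,1) | p3:(1,1)->(2,1)
Step 2: p0:escaped | p1:(1,3)->(2,3) | p2:(1,1)->(2,1) | p3:(2,1)->(3,1)
Step 3: p0:escaped | p1:(2,3)->(3,3) | p2:(2,1)->(3,1) | p3:(3,1)->(3,0)->EXIT
Step 4: p0:escaped | p1:(3,3)->(3,2) | p2:(3,1)->(3,0)->EXIT | p3:escaped

ESCAPED (3,2) ESCAPED ESCAPED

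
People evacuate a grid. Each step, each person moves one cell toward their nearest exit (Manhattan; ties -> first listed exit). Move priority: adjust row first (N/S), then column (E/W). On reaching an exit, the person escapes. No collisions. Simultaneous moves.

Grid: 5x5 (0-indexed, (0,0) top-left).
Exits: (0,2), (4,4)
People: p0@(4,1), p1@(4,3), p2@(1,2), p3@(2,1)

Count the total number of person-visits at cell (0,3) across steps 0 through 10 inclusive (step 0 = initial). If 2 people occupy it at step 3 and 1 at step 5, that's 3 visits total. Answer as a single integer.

Step 0: p0@(4,1) p1@(4,3) p2@(1,2) p3@(2,1) -> at (0,3): 0 [-], cum=0
Step 1: p0@(4,2) p1@ESC p2@ESC p3@(1,1) -> at (0,3): 0 [-], cum=0
Step 2: p0@(4,3) p1@ESC p2@ESC p3@(0,1) -> at (0,3): 0 [-], cum=0
Step 3: p0@ESC p1@ESC p2@ESC p3@ESC -> at (0,3): 0 [-], cum=0
Total visits = 0

Answer: 0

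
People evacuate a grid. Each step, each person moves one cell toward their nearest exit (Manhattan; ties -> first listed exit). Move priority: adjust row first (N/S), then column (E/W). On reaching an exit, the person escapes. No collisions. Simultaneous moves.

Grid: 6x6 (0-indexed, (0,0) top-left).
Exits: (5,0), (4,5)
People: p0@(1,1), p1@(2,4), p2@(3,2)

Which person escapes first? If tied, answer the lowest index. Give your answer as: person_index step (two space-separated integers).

Answer: 1 3

Derivation:
Step 1: p0:(1,1)->(2,1) | p1:(2,4)->(3,4) | p2:(3,2)->(4,2)
Step 2: p0:(2,1)->(3,1) | p1:(3,4)->(4,4) | p2:(4,2)->(5,2)
Step 3: p0:(3,1)->(4,1) | p1:(4,4)->(4,5)->EXIT | p2:(5,2)->(5,1)
Step 4: p0:(4,1)->(5,1) | p1:escaped | p2:(5,1)->(5,0)->EXIT
Step 5: p0:(5,1)->(5,0)->EXIT | p1:escaped | p2:escaped
Exit steps: [5, 3, 4]
First to escape: p1 at step 3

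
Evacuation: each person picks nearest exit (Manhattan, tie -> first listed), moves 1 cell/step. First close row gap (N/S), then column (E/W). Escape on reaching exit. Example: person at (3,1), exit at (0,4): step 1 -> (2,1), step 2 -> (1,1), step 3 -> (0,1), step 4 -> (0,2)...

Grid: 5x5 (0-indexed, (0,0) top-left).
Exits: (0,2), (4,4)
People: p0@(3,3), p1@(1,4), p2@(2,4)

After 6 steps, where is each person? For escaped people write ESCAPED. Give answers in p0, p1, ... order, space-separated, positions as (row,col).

Step 1: p0:(3,3)->(4,3) | p1:(1,4)->(0,4) | p2:(2,4)->(3,4)
Step 2: p0:(4,3)->(4,4)->EXIT | p1:(0,4)->(0,3) | p2:(3,4)->(4,4)->EXIT
Step 3: p0:escaped | p1:(0,3)->(0,2)->EXIT | p2:escaped

ESCAPED ESCAPED ESCAPED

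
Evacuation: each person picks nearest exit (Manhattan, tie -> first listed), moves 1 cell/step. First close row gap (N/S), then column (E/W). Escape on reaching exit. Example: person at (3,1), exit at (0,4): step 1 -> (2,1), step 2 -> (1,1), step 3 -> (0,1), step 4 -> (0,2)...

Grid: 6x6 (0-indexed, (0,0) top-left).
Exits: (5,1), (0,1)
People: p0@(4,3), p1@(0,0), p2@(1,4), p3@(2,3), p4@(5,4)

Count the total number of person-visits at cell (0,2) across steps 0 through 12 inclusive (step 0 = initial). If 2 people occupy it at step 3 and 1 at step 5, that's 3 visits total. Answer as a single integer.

Step 0: p0@(4,3) p1@(0,0) p2@(1,4) p3@(2,3) p4@(5,4) -> at (0,2): 0 [-], cum=0
Step 1: p0@(5,3) p1@ESC p2@(0,4) p3@(1,3) p4@(5,3) -> at (0,2): 0 [-], cum=0
Step 2: p0@(5,2) p1@ESC p2@(0,3) p3@(0,3) p4@(5,2) -> at (0,2): 0 [-], cum=0
Step 3: p0@ESC p1@ESC p2@(0,2) p3@(0,2) p4@ESC -> at (0,2): 2 [p2,p3], cum=2
Step 4: p0@ESC p1@ESC p2@ESC p3@ESC p4@ESC -> at (0,2): 0 [-], cum=2
Total visits = 2

Answer: 2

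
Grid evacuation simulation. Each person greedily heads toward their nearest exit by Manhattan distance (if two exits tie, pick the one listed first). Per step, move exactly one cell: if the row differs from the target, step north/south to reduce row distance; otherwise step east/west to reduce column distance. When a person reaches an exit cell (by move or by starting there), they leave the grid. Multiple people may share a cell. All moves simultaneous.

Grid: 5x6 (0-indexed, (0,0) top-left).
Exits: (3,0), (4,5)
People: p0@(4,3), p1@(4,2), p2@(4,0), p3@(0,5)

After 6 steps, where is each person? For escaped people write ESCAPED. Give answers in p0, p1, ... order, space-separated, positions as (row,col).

Step 1: p0:(4,3)->(4,4) | p1:(4,2)->(3,2) | p2:(4,0)->(3,0)->EXIT | p3:(0,5)->(1,5)
Step 2: p0:(4,4)->(4,5)->EXIT | p1:(3,2)->(3,1) | p2:escaped | p3:(1,5)->(2,5)
Step 3: p0:escaped | p1:(3,1)->(3,0)->EXIT | p2:escaped | p3:(2,5)->(3,5)
Step 4: p0:escaped | p1:escaped | p2:escaped | p3:(3,5)->(4,5)->EXIT

ESCAPED ESCAPED ESCAPED ESCAPED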